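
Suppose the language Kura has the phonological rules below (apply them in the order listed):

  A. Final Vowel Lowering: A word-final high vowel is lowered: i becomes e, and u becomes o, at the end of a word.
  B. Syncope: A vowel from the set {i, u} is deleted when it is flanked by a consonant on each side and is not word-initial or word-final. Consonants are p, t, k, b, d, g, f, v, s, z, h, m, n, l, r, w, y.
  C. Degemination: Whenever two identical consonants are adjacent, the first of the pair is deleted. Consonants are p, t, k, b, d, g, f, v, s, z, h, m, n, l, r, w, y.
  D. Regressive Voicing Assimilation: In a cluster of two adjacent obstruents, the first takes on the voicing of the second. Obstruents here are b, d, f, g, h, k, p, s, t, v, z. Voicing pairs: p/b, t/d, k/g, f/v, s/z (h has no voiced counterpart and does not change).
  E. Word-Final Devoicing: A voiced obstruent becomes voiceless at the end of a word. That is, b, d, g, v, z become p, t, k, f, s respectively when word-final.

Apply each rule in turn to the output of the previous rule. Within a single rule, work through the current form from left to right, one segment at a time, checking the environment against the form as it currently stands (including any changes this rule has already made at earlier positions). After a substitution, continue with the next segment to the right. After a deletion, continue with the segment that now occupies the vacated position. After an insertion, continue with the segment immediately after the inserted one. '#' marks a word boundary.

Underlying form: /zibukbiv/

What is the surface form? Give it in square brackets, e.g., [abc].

A Final Vowel Lowering: no change — [zibukbiv]
B Syncope: [zibukbiv] → [zbkbv]
C Degemination: no change — [zbkbv]
D Regressive Voicing Assimilation: [zbkbv] → [zpgbv]
E Word-Final Devoicing: [zpgbv] → [zpgbf]

[zpgbf]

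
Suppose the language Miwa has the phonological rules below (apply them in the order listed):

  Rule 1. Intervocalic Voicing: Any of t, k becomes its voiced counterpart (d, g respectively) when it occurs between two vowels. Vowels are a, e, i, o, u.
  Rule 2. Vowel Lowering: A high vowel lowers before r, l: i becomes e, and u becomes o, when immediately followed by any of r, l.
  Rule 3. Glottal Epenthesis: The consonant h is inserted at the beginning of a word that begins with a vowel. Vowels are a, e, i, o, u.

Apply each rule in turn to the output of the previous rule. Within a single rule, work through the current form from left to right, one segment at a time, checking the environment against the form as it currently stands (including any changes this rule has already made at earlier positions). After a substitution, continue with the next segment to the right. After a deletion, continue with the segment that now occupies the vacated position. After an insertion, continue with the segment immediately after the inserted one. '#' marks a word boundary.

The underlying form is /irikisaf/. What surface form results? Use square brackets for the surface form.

Rule 1 Intervocalic Voicing: [irikisaf] → [irigisaf]
Rule 2 Vowel Lowering: [irigisaf] → [erigisaf]
Rule 3 Glottal Epenthesis: [erigisaf] → [herigisaf]

[herigisaf]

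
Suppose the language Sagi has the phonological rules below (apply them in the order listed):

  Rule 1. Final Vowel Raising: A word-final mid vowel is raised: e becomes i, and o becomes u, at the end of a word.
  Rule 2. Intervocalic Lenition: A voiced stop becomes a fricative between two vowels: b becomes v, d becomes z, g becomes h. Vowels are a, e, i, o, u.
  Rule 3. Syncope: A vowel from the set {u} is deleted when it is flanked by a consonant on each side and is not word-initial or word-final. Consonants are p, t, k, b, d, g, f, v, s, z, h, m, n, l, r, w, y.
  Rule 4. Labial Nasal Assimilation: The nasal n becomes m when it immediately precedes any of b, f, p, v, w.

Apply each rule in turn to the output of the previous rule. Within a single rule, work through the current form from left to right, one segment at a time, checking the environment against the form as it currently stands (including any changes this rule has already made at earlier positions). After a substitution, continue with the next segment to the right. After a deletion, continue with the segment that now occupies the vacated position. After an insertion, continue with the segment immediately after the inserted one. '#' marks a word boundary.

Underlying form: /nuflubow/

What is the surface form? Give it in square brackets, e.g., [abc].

Rule 1 Final Vowel Raising: no change — [nuflubow]
Rule 2 Intervocalic Lenition: [nuflubow] → [nufluvow]
Rule 3 Syncope: [nufluvow] → [nflvow]
Rule 4 Labial Nasal Assimilation: [nflvow] → [mflvow]

[mflvow]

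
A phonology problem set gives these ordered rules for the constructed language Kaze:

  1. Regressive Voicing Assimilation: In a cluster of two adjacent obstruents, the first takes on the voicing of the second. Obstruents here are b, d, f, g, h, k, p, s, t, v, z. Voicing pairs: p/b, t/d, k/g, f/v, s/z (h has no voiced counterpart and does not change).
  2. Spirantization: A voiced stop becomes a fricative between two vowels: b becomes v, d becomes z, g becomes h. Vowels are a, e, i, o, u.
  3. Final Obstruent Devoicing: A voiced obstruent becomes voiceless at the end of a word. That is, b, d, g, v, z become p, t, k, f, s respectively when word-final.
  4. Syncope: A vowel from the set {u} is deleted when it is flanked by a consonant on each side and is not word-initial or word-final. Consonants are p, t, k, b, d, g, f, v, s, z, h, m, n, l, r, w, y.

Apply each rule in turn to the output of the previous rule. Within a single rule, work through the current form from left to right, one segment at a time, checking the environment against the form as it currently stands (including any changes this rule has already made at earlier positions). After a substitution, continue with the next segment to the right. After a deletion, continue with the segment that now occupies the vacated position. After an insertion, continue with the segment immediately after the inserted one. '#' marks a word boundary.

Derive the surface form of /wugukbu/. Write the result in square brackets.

[whgbu]

1 Regressive Voicing Assimilation: [wugukbu] → [wugugbu]
2 Spirantization: [wugugbu] → [wuhugbu]
3 Final Obstruent Devoicing: no change — [wuhugbu]
4 Syncope: [wuhugbu] → [whgbu]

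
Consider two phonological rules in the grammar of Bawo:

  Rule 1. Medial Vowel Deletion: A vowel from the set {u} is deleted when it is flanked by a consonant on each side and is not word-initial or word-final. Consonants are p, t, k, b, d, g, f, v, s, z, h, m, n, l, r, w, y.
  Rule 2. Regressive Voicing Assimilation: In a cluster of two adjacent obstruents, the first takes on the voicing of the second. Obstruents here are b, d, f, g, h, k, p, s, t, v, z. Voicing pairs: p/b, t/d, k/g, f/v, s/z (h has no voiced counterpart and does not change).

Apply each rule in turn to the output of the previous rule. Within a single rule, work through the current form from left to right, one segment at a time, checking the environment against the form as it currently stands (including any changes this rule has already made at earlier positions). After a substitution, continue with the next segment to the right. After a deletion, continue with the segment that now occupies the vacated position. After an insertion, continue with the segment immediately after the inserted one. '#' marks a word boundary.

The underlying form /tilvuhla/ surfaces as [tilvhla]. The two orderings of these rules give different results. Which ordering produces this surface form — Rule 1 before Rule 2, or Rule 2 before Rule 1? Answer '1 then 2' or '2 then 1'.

Order 1 then 2:
  1 Medial Vowel Deletion: [tilvuhla] → [tilvhla]
  2 Regressive Voicing Assimilation: [tilvhla] → [tilfhla]
  result: [tilfhla]
Order 2 then 1:
  2 Regressive Voicing Assimilation: no change — [tilvuhla]
  1 Medial Vowel Deletion: [tilvuhla] → [tilvhla]
  result: [tilvhla]

2 then 1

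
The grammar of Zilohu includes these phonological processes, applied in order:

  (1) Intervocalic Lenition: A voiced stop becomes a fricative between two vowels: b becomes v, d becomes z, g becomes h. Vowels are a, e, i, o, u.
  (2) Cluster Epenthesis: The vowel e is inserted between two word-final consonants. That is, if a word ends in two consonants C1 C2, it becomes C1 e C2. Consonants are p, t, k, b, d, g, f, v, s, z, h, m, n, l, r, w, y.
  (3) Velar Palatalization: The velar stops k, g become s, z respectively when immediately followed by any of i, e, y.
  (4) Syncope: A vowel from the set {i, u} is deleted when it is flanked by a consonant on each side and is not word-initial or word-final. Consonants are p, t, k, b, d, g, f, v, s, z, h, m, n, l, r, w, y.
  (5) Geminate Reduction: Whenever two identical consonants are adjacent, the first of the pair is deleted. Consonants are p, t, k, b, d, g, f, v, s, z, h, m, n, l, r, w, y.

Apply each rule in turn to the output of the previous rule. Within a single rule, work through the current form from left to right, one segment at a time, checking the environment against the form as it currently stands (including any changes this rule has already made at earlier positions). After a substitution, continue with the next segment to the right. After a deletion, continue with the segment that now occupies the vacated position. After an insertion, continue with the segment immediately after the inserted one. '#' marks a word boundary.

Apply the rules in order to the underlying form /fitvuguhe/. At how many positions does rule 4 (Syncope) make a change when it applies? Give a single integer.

3

(1) Intervocalic Lenition: [fitvuguhe] → [fitvuhuhe]
(2) Cluster Epenthesis: no change — [fitvuhuhe]
(3) Velar Palatalization: no change — [fitvuhuhe]
(4) Syncope: [fitvuhuhe] → [ftvhhe]
(5) Geminate Reduction: [ftvhhe] → [ftvhe]
Rule 4 changed 3 position(s).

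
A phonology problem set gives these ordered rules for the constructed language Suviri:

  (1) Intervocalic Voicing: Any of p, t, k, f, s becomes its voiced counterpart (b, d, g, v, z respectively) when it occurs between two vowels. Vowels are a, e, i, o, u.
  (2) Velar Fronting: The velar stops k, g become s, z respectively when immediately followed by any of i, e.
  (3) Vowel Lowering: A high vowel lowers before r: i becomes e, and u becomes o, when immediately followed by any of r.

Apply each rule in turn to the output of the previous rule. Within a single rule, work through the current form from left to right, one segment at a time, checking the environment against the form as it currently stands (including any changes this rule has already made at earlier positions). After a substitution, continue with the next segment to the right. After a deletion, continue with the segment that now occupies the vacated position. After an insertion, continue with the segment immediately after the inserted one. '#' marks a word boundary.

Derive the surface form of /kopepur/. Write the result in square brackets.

(1) Intervocalic Voicing: [kopepur] → [kobebur]
(2) Velar Fronting: no change — [kobebur]
(3) Vowel Lowering: [kobebur] → [kobebor]

[kobebor]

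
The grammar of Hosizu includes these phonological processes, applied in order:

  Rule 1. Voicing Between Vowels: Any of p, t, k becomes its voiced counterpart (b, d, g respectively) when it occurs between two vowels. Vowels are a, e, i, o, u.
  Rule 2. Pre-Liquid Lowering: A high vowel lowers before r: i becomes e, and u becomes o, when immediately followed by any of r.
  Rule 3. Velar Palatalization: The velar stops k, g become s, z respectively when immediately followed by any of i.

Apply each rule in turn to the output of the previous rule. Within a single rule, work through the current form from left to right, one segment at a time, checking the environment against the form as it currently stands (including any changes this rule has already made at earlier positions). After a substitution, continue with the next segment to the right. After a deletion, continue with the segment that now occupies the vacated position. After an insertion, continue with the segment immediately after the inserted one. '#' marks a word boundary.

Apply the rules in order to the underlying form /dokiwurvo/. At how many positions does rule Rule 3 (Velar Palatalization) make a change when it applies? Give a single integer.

1

Rule 1 Voicing Between Vowels: [dokiwurvo] → [dogiwurvo]
Rule 2 Pre-Liquid Lowering: [dogiwurvo] → [dogiworvo]
Rule 3 Velar Palatalization: [dogiworvo] → [doziworvo]
Rule Rule 3 changed 1 position(s).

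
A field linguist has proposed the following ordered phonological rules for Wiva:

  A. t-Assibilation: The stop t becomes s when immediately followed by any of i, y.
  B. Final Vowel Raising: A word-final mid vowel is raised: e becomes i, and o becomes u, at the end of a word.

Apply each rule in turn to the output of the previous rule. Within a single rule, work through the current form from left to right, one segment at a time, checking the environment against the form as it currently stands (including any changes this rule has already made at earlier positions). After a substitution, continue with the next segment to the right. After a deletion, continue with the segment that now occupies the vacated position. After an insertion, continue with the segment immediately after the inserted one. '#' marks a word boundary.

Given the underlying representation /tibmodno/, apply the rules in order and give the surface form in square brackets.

A t-Assibilation: [tibmodno] → [sibmodno]
B Final Vowel Raising: [sibmodno] → [sibmodnu]

[sibmodnu]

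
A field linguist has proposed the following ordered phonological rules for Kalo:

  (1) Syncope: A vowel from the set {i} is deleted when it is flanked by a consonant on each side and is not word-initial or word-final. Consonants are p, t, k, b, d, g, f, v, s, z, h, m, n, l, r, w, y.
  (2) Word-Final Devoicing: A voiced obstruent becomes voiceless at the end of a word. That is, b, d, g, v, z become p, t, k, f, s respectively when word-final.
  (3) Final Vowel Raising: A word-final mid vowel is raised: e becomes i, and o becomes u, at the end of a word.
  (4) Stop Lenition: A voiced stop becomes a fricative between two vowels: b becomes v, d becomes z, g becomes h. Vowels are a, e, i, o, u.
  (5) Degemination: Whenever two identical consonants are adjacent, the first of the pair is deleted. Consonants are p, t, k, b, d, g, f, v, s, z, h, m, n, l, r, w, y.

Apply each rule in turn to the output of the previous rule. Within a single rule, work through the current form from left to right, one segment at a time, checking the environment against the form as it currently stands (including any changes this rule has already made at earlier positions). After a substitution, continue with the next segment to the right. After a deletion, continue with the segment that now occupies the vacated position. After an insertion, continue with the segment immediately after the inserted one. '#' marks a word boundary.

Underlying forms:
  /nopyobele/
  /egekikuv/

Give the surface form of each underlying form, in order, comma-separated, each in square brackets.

[nopyoveli], [ehekuf]

/nopyobele/:
  (1) Syncope: no change — [nopyobele]
  (2) Word-Final Devoicing: no change — [nopyobele]
  (3) Final Vowel Raising: [nopyobele] → [nopyobeli]
  (4) Stop Lenition: [nopyobeli] → [nopyoveli]
  (5) Degemination: no change — [nopyoveli]
/egekikuv/:
  (1) Syncope: [egekikuv] → [egekkuv]
  (2) Word-Final Devoicing: [egekkuv] → [egekkuf]
  (3) Final Vowel Raising: no change — [egekkuf]
  (4) Stop Lenition: [egekkuf] → [ehekkuf]
  (5) Degemination: [ehekkuf] → [ehekuf]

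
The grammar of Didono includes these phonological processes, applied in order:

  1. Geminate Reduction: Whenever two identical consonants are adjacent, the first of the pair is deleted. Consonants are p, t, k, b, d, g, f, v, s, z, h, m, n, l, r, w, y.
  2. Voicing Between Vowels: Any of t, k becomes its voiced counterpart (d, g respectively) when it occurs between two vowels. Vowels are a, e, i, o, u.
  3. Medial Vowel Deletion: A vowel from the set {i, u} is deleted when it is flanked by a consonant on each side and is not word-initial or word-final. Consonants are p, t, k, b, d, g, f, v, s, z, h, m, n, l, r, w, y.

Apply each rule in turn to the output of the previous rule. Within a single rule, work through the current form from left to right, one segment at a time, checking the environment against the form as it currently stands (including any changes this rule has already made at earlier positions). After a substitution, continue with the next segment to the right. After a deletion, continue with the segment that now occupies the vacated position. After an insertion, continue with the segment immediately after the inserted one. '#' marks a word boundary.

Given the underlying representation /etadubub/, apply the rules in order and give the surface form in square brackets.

1 Geminate Reduction: no change — [etadubub]
2 Voicing Between Vowels: [etadubub] → [edadubub]
3 Medial Vowel Deletion: [edadubub] → [edadbb]

[edadbb]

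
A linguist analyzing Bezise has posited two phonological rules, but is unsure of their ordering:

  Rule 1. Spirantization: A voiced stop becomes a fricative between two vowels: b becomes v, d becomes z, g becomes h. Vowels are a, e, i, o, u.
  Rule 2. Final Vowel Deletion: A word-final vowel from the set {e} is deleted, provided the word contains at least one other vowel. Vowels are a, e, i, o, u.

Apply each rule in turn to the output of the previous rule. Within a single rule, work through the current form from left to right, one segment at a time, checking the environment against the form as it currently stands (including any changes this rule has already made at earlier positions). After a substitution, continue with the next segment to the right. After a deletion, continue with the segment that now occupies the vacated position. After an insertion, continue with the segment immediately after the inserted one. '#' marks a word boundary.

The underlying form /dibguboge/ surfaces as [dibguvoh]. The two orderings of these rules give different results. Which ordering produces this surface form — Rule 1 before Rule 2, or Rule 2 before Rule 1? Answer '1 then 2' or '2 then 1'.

1 then 2

Order 1 then 2:
  1 Spirantization: [dibguboge] → [dibguvohe]
  2 Final Vowel Deletion: [dibguvohe] → [dibguvoh]
  result: [dibguvoh]
Order 2 then 1:
  2 Final Vowel Deletion: [dibguboge] → [dibgubog]
  1 Spirantization: [dibgubog] → [dibguvog]
  result: [dibguvog]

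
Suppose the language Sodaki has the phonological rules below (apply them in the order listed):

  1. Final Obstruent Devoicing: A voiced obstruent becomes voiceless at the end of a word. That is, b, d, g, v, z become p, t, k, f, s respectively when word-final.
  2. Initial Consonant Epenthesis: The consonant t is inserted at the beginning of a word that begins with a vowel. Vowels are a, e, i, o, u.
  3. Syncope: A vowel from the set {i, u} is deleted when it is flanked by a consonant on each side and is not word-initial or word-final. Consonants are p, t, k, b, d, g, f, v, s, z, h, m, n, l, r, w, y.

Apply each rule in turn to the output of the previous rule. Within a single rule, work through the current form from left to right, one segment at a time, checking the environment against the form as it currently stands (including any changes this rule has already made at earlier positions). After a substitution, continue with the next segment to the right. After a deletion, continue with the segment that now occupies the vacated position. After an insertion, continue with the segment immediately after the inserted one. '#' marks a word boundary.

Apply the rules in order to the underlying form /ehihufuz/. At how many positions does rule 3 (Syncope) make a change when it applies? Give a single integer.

1 Final Obstruent Devoicing: [ehihufuz] → [ehihufus]
2 Initial Consonant Epenthesis: [ehihufus] → [tehihufus]
3 Syncope: [tehihufus] → [tehhfs]
Rule 3 changed 3 position(s).

3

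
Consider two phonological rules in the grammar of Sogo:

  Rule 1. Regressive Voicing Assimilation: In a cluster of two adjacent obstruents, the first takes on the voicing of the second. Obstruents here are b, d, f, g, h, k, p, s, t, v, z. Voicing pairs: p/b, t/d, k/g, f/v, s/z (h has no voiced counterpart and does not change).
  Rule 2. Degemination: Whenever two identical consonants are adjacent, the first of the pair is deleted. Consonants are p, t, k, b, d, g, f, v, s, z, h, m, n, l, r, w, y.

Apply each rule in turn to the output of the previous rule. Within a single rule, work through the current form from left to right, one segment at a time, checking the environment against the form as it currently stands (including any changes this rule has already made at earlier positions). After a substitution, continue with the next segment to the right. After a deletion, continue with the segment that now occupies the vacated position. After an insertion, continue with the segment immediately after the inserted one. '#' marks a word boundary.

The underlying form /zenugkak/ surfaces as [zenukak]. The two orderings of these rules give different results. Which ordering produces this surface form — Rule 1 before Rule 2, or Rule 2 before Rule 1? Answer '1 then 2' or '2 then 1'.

Order 1 then 2:
  1 Regressive Voicing Assimilation: [zenugkak] → [zenukkak]
  2 Degemination: [zenukkak] → [zenukak]
  result: [zenukak]
Order 2 then 1:
  2 Degemination: no change — [zenugkak]
  1 Regressive Voicing Assimilation: [zenugkak] → [zenukkak]
  result: [zenukkak]

1 then 2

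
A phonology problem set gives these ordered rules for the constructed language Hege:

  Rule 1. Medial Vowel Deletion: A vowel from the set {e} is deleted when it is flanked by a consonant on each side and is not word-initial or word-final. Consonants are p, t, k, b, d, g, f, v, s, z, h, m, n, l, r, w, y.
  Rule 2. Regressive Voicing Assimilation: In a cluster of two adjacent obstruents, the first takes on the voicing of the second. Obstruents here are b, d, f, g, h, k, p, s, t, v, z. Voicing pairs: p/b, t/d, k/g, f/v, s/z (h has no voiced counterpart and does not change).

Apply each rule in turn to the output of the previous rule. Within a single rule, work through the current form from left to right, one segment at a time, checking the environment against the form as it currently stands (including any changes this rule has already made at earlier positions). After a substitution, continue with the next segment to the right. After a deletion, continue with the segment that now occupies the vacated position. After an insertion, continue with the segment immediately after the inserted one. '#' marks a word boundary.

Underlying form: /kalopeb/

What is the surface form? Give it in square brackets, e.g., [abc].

Rule 1 Medial Vowel Deletion: [kalopeb] → [kalopb]
Rule 2 Regressive Voicing Assimilation: [kalopb] → [kalobb]

[kalobb]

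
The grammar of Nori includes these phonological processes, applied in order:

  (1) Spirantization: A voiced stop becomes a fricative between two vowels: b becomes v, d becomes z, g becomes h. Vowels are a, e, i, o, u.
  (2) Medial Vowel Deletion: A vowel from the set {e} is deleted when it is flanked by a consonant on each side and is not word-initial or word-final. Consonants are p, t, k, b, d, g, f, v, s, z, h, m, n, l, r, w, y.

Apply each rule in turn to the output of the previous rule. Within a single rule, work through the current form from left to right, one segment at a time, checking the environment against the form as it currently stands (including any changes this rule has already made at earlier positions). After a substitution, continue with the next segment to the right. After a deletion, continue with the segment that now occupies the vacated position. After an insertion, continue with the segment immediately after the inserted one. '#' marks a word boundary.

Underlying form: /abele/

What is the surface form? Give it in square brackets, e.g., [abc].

[avle]

(1) Spirantization: [abele] → [avele]
(2) Medial Vowel Deletion: [avele] → [avle]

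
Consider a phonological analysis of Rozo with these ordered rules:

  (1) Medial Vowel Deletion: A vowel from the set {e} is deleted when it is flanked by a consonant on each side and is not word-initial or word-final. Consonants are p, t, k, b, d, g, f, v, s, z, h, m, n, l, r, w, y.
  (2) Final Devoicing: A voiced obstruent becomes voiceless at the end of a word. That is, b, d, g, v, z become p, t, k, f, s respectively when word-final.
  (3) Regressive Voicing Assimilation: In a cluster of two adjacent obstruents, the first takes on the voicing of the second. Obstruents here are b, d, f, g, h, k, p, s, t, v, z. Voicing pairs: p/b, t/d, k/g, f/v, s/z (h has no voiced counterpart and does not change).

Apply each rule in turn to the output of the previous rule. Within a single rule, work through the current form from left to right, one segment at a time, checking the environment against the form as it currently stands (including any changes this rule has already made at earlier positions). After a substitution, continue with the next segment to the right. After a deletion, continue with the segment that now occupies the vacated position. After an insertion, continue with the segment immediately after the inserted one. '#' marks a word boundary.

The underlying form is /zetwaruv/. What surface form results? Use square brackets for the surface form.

[stwaruf]

(1) Medial Vowel Deletion: [zetwaruv] → [ztwaruv]
(2) Final Devoicing: [ztwaruv] → [ztwaruf]
(3) Regressive Voicing Assimilation: [ztwaruf] → [stwaruf]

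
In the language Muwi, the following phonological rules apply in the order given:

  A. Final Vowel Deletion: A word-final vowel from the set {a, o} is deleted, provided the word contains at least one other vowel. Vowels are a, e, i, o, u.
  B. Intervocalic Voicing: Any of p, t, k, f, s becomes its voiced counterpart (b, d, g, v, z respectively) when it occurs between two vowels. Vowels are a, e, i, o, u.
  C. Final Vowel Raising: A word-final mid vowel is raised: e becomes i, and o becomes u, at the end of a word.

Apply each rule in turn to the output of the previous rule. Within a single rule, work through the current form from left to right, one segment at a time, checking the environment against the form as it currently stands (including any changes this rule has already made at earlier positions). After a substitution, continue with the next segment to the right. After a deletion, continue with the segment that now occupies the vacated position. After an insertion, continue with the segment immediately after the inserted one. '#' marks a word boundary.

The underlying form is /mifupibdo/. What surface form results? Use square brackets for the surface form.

[mivubibd]

A Final Vowel Deletion: [mifupibdo] → [mifupibd]
B Intervocalic Voicing: [mifupibd] → [mivubibd]
C Final Vowel Raising: no change — [mivubibd]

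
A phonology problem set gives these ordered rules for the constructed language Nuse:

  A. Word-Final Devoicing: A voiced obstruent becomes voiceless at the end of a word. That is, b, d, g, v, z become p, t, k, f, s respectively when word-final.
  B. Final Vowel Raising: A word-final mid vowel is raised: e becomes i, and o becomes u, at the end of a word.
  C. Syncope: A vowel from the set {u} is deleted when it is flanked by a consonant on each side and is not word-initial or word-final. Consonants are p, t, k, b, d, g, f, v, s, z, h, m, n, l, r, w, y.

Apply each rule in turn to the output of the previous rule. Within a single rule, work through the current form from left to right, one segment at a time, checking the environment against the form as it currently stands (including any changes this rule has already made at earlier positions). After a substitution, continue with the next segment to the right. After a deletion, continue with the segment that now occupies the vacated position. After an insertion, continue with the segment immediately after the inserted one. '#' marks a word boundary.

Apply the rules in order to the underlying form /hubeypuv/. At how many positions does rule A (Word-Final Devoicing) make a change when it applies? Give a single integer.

A Word-Final Devoicing: [hubeypuv] → [hubeypuf]
B Final Vowel Raising: no change — [hubeypuf]
C Syncope: [hubeypuf] → [hbeypf]
Rule A changed 1 position(s).

1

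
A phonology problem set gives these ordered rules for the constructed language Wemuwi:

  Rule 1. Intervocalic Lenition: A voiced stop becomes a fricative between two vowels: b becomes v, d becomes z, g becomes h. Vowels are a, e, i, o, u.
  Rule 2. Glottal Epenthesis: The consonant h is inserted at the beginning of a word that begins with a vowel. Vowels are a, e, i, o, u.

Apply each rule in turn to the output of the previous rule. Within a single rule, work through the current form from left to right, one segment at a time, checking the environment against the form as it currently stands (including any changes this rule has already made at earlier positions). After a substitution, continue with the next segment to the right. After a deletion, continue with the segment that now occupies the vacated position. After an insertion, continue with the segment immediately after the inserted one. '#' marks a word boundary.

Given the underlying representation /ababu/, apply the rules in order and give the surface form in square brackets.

Rule 1 Intervocalic Lenition: [ababu] → [avavu]
Rule 2 Glottal Epenthesis: [avavu] → [havavu]

[havavu]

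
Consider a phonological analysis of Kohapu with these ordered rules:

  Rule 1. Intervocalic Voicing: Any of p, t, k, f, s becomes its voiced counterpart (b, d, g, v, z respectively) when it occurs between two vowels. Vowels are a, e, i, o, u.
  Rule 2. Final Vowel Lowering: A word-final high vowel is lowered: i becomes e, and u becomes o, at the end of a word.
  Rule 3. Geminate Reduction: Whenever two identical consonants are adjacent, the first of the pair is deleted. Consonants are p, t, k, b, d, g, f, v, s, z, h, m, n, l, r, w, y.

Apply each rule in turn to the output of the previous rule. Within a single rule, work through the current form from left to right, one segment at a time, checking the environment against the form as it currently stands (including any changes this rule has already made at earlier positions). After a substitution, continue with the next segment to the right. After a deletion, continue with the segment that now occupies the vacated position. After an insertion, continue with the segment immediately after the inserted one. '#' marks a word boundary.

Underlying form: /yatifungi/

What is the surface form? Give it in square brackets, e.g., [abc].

[yadivunge]

Rule 1 Intervocalic Voicing: [yatifungi] → [yadivungi]
Rule 2 Final Vowel Lowering: [yadivungi] → [yadivunge]
Rule 3 Geminate Reduction: no change — [yadivunge]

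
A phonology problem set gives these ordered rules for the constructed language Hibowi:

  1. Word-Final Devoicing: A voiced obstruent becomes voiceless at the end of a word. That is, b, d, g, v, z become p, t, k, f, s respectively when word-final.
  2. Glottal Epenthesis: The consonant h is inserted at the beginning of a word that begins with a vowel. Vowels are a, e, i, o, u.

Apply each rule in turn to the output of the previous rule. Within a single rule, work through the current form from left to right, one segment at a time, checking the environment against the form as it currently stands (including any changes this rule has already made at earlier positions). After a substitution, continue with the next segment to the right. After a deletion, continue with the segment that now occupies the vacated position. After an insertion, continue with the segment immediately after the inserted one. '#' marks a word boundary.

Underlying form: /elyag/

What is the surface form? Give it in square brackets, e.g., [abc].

1 Word-Final Devoicing: [elyag] → [elyak]
2 Glottal Epenthesis: [elyak] → [helyak]

[helyak]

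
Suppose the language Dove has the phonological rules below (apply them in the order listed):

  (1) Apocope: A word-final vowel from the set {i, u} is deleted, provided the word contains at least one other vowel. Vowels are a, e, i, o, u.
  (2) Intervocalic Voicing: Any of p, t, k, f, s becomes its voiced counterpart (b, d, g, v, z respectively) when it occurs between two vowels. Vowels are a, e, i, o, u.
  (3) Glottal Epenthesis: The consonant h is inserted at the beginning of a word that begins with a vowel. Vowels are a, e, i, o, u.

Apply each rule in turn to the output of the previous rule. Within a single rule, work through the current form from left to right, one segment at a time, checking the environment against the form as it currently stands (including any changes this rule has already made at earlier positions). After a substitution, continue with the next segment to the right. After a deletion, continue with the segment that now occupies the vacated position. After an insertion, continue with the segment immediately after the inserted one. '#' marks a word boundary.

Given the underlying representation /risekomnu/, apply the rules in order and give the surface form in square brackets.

[rizegomn]

(1) Apocope: [risekomnu] → [risekomn]
(2) Intervocalic Voicing: [risekomn] → [rizegomn]
(3) Glottal Epenthesis: no change — [rizegomn]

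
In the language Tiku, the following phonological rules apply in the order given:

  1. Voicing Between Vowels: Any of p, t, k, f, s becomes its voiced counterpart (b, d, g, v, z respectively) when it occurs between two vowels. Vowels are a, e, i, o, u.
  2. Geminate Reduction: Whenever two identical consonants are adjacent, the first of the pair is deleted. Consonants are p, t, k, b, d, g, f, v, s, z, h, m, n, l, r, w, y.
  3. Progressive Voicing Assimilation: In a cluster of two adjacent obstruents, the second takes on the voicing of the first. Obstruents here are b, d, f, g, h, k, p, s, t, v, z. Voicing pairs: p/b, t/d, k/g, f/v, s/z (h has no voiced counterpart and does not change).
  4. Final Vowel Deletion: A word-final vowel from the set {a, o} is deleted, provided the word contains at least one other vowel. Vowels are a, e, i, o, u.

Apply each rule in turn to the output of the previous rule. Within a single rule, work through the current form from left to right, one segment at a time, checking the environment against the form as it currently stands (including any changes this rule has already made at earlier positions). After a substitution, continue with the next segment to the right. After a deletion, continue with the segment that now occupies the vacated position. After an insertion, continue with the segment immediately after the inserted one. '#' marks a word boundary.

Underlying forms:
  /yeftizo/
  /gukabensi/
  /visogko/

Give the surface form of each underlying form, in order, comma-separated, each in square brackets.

[yeftiz], [gugabensi], [vizogg]

/yeftizo/:
  1 Voicing Between Vowels: no change — [yeftizo]
  2 Geminate Reduction: no change — [yeftizo]
  3 Progressive Voicing Assimilation: no change — [yeftizo]
  4 Final Vowel Deletion: [yeftizo] → [yeftiz]
/gukabensi/:
  1 Voicing Between Vowels: [gukabensi] → [gugabensi]
  2 Geminate Reduction: no change — [gugabensi]
  3 Progressive Voicing Assimilation: no change — [gugabensi]
  4 Final Vowel Deletion: no change — [gugabensi]
/visogko/:
  1 Voicing Between Vowels: [visogko] → [vizogko]
  2 Geminate Reduction: no change — [vizogko]
  3 Progressive Voicing Assimilation: [vizogko] → [vizoggo]
  4 Final Vowel Deletion: [vizoggo] → [vizogg]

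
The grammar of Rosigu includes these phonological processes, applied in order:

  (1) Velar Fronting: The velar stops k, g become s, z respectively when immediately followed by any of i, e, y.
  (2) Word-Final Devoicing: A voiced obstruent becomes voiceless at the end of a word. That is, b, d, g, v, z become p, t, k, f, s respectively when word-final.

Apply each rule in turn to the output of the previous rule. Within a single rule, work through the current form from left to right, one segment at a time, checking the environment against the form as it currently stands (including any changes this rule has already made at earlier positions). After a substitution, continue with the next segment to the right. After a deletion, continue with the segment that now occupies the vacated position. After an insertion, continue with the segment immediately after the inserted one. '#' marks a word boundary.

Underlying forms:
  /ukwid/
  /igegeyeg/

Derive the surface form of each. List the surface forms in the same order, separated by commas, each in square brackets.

[ukwit], [izezeyek]

/ukwid/:
  (1) Velar Fronting: no change — [ukwid]
  (2) Word-Final Devoicing: [ukwid] → [ukwit]
/igegeyeg/:
  (1) Velar Fronting: [igegeyeg] → [izezeyeg]
  (2) Word-Final Devoicing: [izezeyeg] → [izezeyek]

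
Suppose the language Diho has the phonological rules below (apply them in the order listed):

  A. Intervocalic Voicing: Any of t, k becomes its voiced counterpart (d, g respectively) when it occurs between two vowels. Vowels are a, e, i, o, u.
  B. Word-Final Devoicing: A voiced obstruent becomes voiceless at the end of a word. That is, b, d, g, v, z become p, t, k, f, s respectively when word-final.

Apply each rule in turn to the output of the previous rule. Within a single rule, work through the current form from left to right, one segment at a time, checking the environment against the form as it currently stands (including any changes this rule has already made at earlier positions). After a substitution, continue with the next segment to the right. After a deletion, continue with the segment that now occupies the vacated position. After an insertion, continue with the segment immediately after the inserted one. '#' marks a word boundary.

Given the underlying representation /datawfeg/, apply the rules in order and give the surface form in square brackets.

[dadawfek]

A Intervocalic Voicing: [datawfeg] → [dadawfeg]
B Word-Final Devoicing: [dadawfeg] → [dadawfek]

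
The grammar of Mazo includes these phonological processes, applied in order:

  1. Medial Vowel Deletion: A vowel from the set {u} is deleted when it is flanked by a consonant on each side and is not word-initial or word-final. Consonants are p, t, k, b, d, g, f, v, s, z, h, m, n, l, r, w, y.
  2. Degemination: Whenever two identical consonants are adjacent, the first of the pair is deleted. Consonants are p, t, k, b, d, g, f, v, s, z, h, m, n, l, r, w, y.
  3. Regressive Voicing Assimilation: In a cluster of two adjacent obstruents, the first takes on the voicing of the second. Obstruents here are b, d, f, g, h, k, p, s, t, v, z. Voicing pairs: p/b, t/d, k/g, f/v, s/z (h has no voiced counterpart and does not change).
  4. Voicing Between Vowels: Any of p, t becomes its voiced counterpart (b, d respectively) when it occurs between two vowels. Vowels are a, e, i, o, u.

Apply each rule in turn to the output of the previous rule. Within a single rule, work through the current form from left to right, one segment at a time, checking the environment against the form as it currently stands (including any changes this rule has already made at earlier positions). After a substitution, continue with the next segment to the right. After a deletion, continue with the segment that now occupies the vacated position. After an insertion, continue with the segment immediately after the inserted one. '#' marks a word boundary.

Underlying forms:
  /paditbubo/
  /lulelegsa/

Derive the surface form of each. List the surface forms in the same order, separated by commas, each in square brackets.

[padidbo], [leleksa]

/paditbubo/:
  1 Medial Vowel Deletion: [paditbubo] → [paditbbo]
  2 Degemination: [paditbbo] → [paditbo]
  3 Regressive Voicing Assimilation: [paditbo] → [padidbo]
  4 Voicing Between Vowels: no change — [padidbo]
/lulelegsa/:
  1 Medial Vowel Deletion: [lulelegsa] → [llelegsa]
  2 Degemination: [llelegsa] → [lelegsa]
  3 Regressive Voicing Assimilation: [lelegsa] → [leleksa]
  4 Voicing Between Vowels: no change — [leleksa]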